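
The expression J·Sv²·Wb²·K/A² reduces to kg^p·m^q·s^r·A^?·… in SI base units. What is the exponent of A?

J = N·m (work = force × distance),
    = kg·m²·s⁻².
Sv = J/kg (equivalent dose = energy per mass),
    = m²·s⁻².
So Sv² = m⁴·s⁻⁴.
Wb = V·s (flux: a volt is a weber per second),
    = kg·m²·s⁻²·A⁻¹.
So Wb² = kg²·m⁴·s⁻⁴·A⁻².
Combining: J·Sv²·A⁻²·Wb²·K = (kg·m²·s⁻²) · (m⁴·s⁻⁴) · A⁻² · (kg²·m⁴·s⁻⁴·A⁻²) · K = kg³·m¹⁰·s⁻¹⁰·A⁻⁴·K.
The exponent of A is -4.

-4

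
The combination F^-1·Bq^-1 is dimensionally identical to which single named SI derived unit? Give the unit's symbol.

Ω

F = C/V (capacitance = charge per voltage),
    = A·s/(kg·m²·s⁻³·A⁻¹) (substituting C and V),
    = kg⁻¹·m⁻²·s⁴·A².
So F⁻¹ = kg·m²·s⁻⁴·A⁻².
Bq = 1/s = s⁻¹ (activity is decays per second).
So Bq⁻¹ = s.
Combining: F⁻¹·Bq⁻¹ = (kg·m²·s⁻⁴·A⁻²) · s = kg·m²·s⁻³·A⁻².
kg·m²·s⁻³·A⁻² is the base-SI form of the ohm.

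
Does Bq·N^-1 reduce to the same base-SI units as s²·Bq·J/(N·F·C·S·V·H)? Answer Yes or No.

Left side:
  Bq = 1/s = s⁻¹ (activity is decays per second).
  N = kg·m/s² = kg·m·s⁻² (force = mass × acceleration).
  So N⁻¹ = kg⁻¹·m⁻¹·s².
  Combining: Bq·N⁻¹ = s⁻¹ · (kg⁻¹·m⁻¹·s²) = kg⁻¹·m⁻¹·s.
Right side:
  N = kg·m·s⁻².
  So N⁻¹ = kg⁻¹·m⁻¹·s².
  F = kg⁻¹·m⁻²·s⁴·A².
  So F⁻¹ = kg·m²·s⁻⁴·A⁻².
  Bq = s⁻¹.
  C = s·A.
  So C⁻¹ = s⁻¹·A⁻¹.
  S = kg⁻¹·m⁻²·s³·A².
  So S⁻¹ = kg·m²·s⁻³·A⁻².
  J = kg·m²·s⁻².
  V = kg·m²·s⁻³·A⁻¹.
  So V⁻¹ = kg⁻¹·m⁻²·s³·A.
  H = kg·m²·s⁻²·A⁻².
  So H⁻¹ = kg⁻¹·m⁻²·s²·A².
  Combining: N⁻¹·s²·F⁻¹·Bq·C⁻¹·S⁻¹·J·V⁻¹·H⁻¹ = (kg⁻¹·m⁻¹·s²) · s² · (kg·m²·s⁻⁴·A⁻²) · s⁻¹ · (s⁻¹·A⁻¹) · (kg·m²·s⁻³·A⁻²) · (kg·m²·s⁻²) · (kg⁻¹·m⁻²·s³·A) · (kg⁻¹·m⁻²·s²·A²) = m·s⁻²·A⁻².
Left is kg⁻¹·m⁻¹·s; right is m·s⁻²·A⁻² — different.

No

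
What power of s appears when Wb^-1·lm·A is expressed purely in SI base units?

Wb = kg·m²·s⁻²·A⁻¹.
So Wb⁻¹ = kg⁻¹·m⁻²·s²·A.
lm = cd.
Combining: Wb⁻¹·lm·A = (kg⁻¹·m⁻²·s²·A) · cd · A = kg⁻¹·m⁻²·s²·A²·cd.
The exponent of s is 2.

2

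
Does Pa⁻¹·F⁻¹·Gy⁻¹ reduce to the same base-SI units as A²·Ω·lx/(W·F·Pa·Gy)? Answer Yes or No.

No

Left side:
  Pa = N/m² (pressure = force per area),
      = kg·m⁻¹·s⁻².
  So Pa⁻¹ = kg⁻¹·m·s².
  F = C/V (capacitance = charge per voltage),
      = A·s/(kg·m²·s⁻³·A⁻¹) (substituting C and V),
      = kg⁻¹·m⁻²·s⁴·A².
  So F⁻¹ = kg·m²·s⁻⁴·A⁻².
  Gy = J/kg (absorbed dose = energy per mass),
      = m²·s⁻².
  So Gy⁻¹ = m⁻²·s².
  Combining: Pa⁻¹·F⁻¹·Gy⁻¹ = (kg⁻¹·m·s²) · (kg·m²·s⁻⁴·A⁻²) · (m⁻²·s²) = m·A⁻².
Right side:
  W = J/s (power = energy per time),
      = kg·m²·s⁻³.
  So W⁻¹ = kg⁻¹·m⁻²·s³.
  F = C/V (capacitance = charge per voltage),
      = A·s/(kg·m²·s⁻³·A⁻¹) (substituting C and V),
      = kg⁻¹·m⁻²·s⁴·A².
  So F⁻¹ = kg·m²·s⁻⁴·A⁻².
  Pa = N/m² (pressure = force per area),
      = kg·m⁻¹·s⁻².
  So Pa⁻¹ = kg⁻¹·m·s².
  Gy = J/kg (absorbed dose = energy per mass),
      = m²·s⁻².
  So Gy⁻¹ = m⁻²·s².
  Ω = V/A (resistance = voltage per current),
      = kg·m²·s⁻³·A⁻².
  lx = lm/m² (illuminance = luminous flux per area),
      = m⁻²·cd.
  Combining: W⁻¹·A²·F⁻¹·Pa⁻¹·Gy⁻¹·Ω·lx = (kg⁻¹·m⁻²·s³) · A² · (kg·m²·s⁻⁴·A⁻²) · (kg⁻¹·m·s²) · (m⁻²·s²) · (kg·m²·s⁻³·A⁻²) · (m⁻²·cd) = m⁻¹·A⁻²·cd.
Left is m·A⁻²; right is m⁻¹·A⁻²·cd — different.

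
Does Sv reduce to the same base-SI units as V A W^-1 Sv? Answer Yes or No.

Yes

Left side:
  Sv = J/kg (equivalent dose = energy per mass),
      = m²·s⁻².
Right side:
  V = W/A (potential = power per current),
      = kg·m²·s⁻³·A⁻¹.
  W = J/s (power = energy per time),
      = kg·m²·s⁻³.
  So W⁻¹ = kg⁻¹·m⁻²·s³.
  Sv = J/kg (equivalent dose = energy per mass),
      = m²·s⁻².
  Combining: V·A·W⁻¹·Sv = (kg·m²·s⁻³·A⁻¹) · A · (kg⁻¹·m⁻²·s³) · (m²·s⁻²) = m²·s⁻².
Both reduce to m²·s⁻².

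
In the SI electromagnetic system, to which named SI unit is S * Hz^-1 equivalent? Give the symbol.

S = kg⁻¹·m⁻²·s³·A².
Hz = s⁻¹.
So Hz⁻¹ = s.
Combining: S·Hz⁻¹ = (kg⁻¹·m⁻²·s³·A²) · s = kg⁻¹·m⁻²·s⁴·A².
kg⁻¹·m⁻²·s⁴·A² is the base-SI form of the farad.

F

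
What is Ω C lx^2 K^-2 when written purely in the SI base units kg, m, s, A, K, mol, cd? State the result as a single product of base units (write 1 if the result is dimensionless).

kg·m⁻²·s⁻²·A⁻¹·K⁻²·cd²

Ω = V/A (resistance = voltage per current),
    = kg·m²·s⁻³·A⁻².
C = A·s = s·A (charge = current × time).
lx = lm/m² (illuminance = luminous flux per area),
    = m⁻²·cd.
So lx² = m⁻⁴·cd².
Combining: Ω·C·lx²·K⁻² = (kg·m²·s⁻³·A⁻²) · (s·A) · (m⁻⁴·cd²) · K⁻² = kg·m⁻²·s⁻²·A⁻¹·K⁻²·cd².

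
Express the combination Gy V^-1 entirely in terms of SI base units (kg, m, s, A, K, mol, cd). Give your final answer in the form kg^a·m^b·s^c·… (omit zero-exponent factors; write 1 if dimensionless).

kg⁻¹·s·A

Gy = J/kg (absorbed dose = energy per mass),
    = m²·s⁻².
V = W/A (potential = power per current),
    = kg·m²·s⁻³·A⁻¹.
So V⁻¹ = kg⁻¹·m⁻²·s³·A.
Combining: Gy·V⁻¹ = (m²·s⁻²) · (kg⁻¹·m⁻²·s³·A) = kg⁻¹·s·A.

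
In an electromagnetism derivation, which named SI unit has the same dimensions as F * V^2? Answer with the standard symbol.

F = kg⁻¹·m⁻²·s⁴·A².
V = kg·m²·s⁻³·A⁻¹.
So V² = kg²·m⁴·s⁻⁶·A⁻².
Combining: F·V² = (kg⁻¹·m⁻²·s⁴·A²) · (kg²·m⁴·s⁻⁶·A⁻²) = kg·m²·s⁻².
kg·m²·s⁻² is the base-SI form of the joule.

J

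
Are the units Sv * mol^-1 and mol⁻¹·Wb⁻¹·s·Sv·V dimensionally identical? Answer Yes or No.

Left side:
  Sv = m²·s⁻².
  Combining: Sv·mol⁻¹ = (m²·s⁻²) · mol⁻¹ = m²·s⁻²·mol⁻¹.
Right side:
  Wb = kg·m²·s⁻²·A⁻¹.
  So Wb⁻¹ = kg⁻¹·m⁻²·s²·A.
  Sv = m²·s⁻².
  V = kg·m²·s⁻³·A⁻¹.
  Combining: mol⁻¹·Wb⁻¹·s·Sv·V = mol⁻¹ · (kg⁻¹·m⁻²·s²·A) · s · (m²·s⁻²) · (kg·m²·s⁻³·A⁻¹) = m²·s⁻²·mol⁻¹.
Both reduce to m²·s⁻²·mol⁻¹.

Yes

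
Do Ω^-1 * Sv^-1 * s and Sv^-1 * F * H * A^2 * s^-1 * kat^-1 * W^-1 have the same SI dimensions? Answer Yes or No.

Left side:
  Ω = V/A (resistance = voltage per current),
      = kg·m²·s⁻³·A⁻².
  So Ω⁻¹ = kg⁻¹·m⁻²·s³·A².
  Sv = J/kg (equivalent dose = energy per mass),
      = m²·s⁻².
  So Sv⁻¹ = m⁻²·s².
  Combining: Ω⁻¹·Sv⁻¹·s = (kg⁻¹·m⁻²·s³·A²) · (m⁻²·s²) · s = kg⁻¹·m⁻⁴·s⁶·A².
Right side:
  Sv = m²·s⁻².
  So Sv⁻¹ = m⁻²·s².
  F = kg⁻¹·m⁻²·s⁴·A².
  H = kg·m²·s⁻²·A⁻².
  kat = s⁻¹·mol.
  So kat⁻¹ = s·mol⁻¹.
  W = kg·m²·s⁻³.
  So W⁻¹ = kg⁻¹·m⁻²·s³.
  Combining: Sv⁻¹·F·H·A²·s⁻¹·kat⁻¹·W⁻¹ = (m⁻²·s²) · (kg⁻¹·m⁻²·s⁴·A²) · (kg·m²·s⁻²·A⁻²) · A² · s⁻¹ · (s·mol⁻¹) · (kg⁻¹·m⁻²·s³) = kg⁻¹·m⁻⁴·s⁷·A²·mol⁻¹.
Left is kg⁻¹·m⁻⁴·s⁶·A²; right is kg⁻¹·m⁻⁴·s⁷·A²·mol⁻¹ — different.

No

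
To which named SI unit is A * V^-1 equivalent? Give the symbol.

S

V = kg·m²·s⁻³·A⁻¹.
So V⁻¹ = kg⁻¹·m⁻²·s³·A.
Combining: A·V⁻¹ = A · (kg⁻¹·m⁻²·s³·A) = kg⁻¹·m⁻²·s³·A².
kg⁻¹·m⁻²·s³·A² is the base-SI form of the siemens.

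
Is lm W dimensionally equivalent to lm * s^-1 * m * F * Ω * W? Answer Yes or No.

No

Left side:
  lm = cd·sr = cd (luminous flux; sr is dimensionless).
  W = J/s (power = energy per time),
      = kg·m²·s⁻³.
  Combining: lm·W = cd · (kg·m²·s⁻³) = kg·m²·s⁻³·cd.
Right side:
  lm = cd·sr = cd (luminous flux; sr is dimensionless).
  F = C/V (capacitance = charge per voltage),
      = A·s/(kg·m²·s⁻³·A⁻¹) (substituting C and V),
      = kg⁻¹·m⁻²·s⁴·A².
  Ω = V/A (resistance = voltage per current),
      = kg·m²·s⁻³·A⁻².
  W = J/s (power = energy per time),
      = kg·m²·s⁻³.
  Combining: lm·s⁻¹·m·F·Ω·W = cd · s⁻¹ · m · (kg⁻¹·m⁻²·s⁴·A²) · (kg·m²·s⁻³·A⁻²) · (kg·m²·s⁻³) = kg·m³·s⁻³·cd.
Left is kg·m²·s⁻³·cd; right is kg·m³·s⁻³·cd — different.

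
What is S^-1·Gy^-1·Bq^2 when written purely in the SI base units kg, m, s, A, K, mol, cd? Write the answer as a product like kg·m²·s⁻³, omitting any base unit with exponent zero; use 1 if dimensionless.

S = 1/Ω (conductance is reciprocal resistance),
    = kg⁻¹·m⁻²·s³·A².
So S⁻¹ = kg·m²·s⁻³·A⁻².
Gy = J/kg (absorbed dose = energy per mass),
    = m²·s⁻².
So Gy⁻¹ = m⁻²·s².
Bq = 1/s = s⁻¹ (activity is decays per second).
So Bq² = s⁻².
Combining: S⁻¹·Gy⁻¹·Bq² = (kg·m²·s⁻³·A⁻²) · (m⁻²·s²) · s⁻² = kg·s⁻³·A⁻².

kg·s⁻³·A⁻²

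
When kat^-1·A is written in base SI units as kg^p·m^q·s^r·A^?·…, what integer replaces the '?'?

kat = s⁻¹·mol.
So kat⁻¹ = s·mol⁻¹.
Combining: kat⁻¹·A = (s·mol⁻¹) · A = s·A·mol⁻¹.
The exponent of A is 1.

1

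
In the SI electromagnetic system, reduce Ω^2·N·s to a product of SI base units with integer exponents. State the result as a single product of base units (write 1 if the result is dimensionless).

Ω = V/A (resistance = voltage per current),
    = kg·m²·s⁻³·A⁻².
So Ω² = kg²·m⁴·s⁻⁶·A⁻⁴.
N = kg·m/s² = kg·m·s⁻² (force = mass × acceleration).
Combining: Ω²·N·s = (kg²·m⁴·s⁻⁶·A⁻⁴) · (kg·m·s⁻²) · s = kg³·m⁵·s⁻⁷·A⁻⁴.

kg³·m⁵·s⁻⁷·A⁻⁴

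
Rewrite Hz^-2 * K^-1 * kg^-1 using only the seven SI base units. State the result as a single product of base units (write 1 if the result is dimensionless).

Hz = s⁻¹.
So Hz⁻² = s².
Combining: Hz⁻²·K⁻¹·kg⁻¹ = s² · K⁻¹ · kg⁻¹ = kg⁻¹·s²·K⁻¹.

kg⁻¹·s²·K⁻¹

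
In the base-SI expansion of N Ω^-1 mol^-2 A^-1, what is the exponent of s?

1

N = kg·m/s² = kg·m·s⁻² (force = mass × acceleration).
Ω = V/A (resistance = voltage per current),
    = kg·m²·s⁻³·A⁻².
So Ω⁻¹ = kg⁻¹·m⁻²·s³·A².
Combining: N·Ω⁻¹·mol⁻²·A⁻¹ = (kg·m·s⁻²) · (kg⁻¹·m⁻²·s³·A²) · mol⁻² · A⁻¹ = m⁻¹·s·A·mol⁻².
The exponent of s is 1.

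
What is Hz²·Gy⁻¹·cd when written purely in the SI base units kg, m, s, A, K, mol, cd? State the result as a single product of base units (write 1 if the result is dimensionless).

Hz = 1/s = s⁻¹ (frequency is cycles per second).
So Hz² = s⁻².
Gy = J/kg (absorbed dose = energy per mass),
    = m²·s⁻².
So Gy⁻¹ = m⁻²·s².
Combining: Hz²·Gy⁻¹·cd = s⁻² · (m⁻²·s²) · cd = m⁻²·cd.

m⁻²·cd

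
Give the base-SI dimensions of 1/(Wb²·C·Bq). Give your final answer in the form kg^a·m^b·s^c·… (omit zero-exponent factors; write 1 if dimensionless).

kg⁻²·m⁻⁴·s⁴·A

Wb = V·s (flux: a volt is a weber per second),
    = kg·m²·s⁻²·A⁻¹.
So Wb⁻² = kg⁻²·m⁻⁴·s⁴·A².
C = A·s = s·A (charge = current × time).
So C⁻¹ = s⁻¹·A⁻¹.
Bq = 1/s = s⁻¹ (activity is decays per second).
So Bq⁻¹ = s.
Combining: Wb⁻²·C⁻¹·Bq⁻¹ = (kg⁻²·m⁻⁴·s⁴·A²) · (s⁻¹·A⁻¹) · s = kg⁻²·m⁻⁴·s⁴·A.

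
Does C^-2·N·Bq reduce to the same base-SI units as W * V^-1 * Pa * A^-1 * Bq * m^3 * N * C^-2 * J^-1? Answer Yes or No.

Yes

Left side:
  C = A·s = s·A (charge = current × time).
  So C⁻² = s⁻²·A⁻².
  N = kg·m/s² = kg·m·s⁻² (force = mass × acceleration).
  Bq = 1/s = s⁻¹ (activity is decays per second).
  Combining: C⁻²·N·Bq = (s⁻²·A⁻²) · (kg·m·s⁻²) · s⁻¹ = kg·m·s⁻⁵·A⁻².
Right side:
  W = J/s (power = energy per time),
      = kg·m²·s⁻³.
  V = W/A (potential = power per current),
      = kg·m²·s⁻³·A⁻¹.
  So V⁻¹ = kg⁻¹·m⁻²·s³·A.
  Pa = N/m² (pressure = force per area),
      = kg·m⁻¹·s⁻².
  Bq = 1/s = s⁻¹ (activity is decays per second).
  N = kg·m/s² = kg·m·s⁻² (force = mass × acceleration).
  C = A·s = s·A (charge = current × time).
  So C⁻² = s⁻²·A⁻².
  J = N·m (work = force × distance),
      = kg·m²·s⁻².
  So J⁻¹ = kg⁻¹·m⁻²·s².
  Combining: W·V⁻¹·Pa·A⁻¹·Bq·m³·N·C⁻²·J⁻¹ = (kg·m²·s⁻³) · (kg⁻¹·m⁻²·s³·A) · (kg·m⁻¹·s⁻²) · A⁻¹ · s⁻¹ · m³ · (kg·m·s⁻²) · (s⁻²·A⁻²) · (kg⁻¹·m⁻²·s²) = kg·m·s⁻⁵·A⁻².
Both reduce to kg·m·s⁻⁵·A⁻².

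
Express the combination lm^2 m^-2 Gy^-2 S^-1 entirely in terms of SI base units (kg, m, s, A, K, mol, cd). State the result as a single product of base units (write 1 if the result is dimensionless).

kg·m⁻⁴·s·A⁻²·cd²

lm = cd.
So lm² = cd².
Gy = m²·s⁻².
So Gy⁻² = m⁻⁴·s⁴.
S = kg⁻¹·m⁻²·s³·A².
So S⁻¹ = kg·m²·s⁻³·A⁻².
Combining: lm²·m⁻²·Gy⁻²·S⁻¹ = cd² · m⁻² · (m⁻⁴·s⁴) · (kg·m²·s⁻³·A⁻²) = kg·m⁻⁴·s·A⁻²·cd².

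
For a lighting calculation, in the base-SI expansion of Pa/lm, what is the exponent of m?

lm = cd·sr = cd (luminous flux; sr is dimensionless).
So lm⁻¹ = cd⁻¹.
Pa = N/m² (pressure = force per area),
    = kg·m⁻¹·s⁻².
Combining: lm⁻¹·Pa = cd⁻¹ · (kg·m⁻¹·s⁻²) = kg·m⁻¹·s⁻²·cd⁻¹.
The exponent of m is -1.

-1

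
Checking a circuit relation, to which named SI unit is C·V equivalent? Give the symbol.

C = A·s = s·A (charge = current × time).
V = W/A (potential = power per current),
    = kg·m²·s⁻³·A⁻¹.
Combining: C·V = (s·A) · (kg·m²·s⁻³·A⁻¹) = kg·m²·s⁻².
kg·m²·s⁻² is the base-SI form of the joule.

J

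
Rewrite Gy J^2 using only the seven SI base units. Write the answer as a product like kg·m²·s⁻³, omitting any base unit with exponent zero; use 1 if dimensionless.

kg²·m⁶·s⁻⁶

Gy = m²·s⁻².
J = kg·m²·s⁻².
So J² = kg²·m⁴·s⁻⁴.
Combining: Gy·J² = (m²·s⁻²) · (kg²·m⁴·s⁻⁴) = kg²·m⁶·s⁻⁶.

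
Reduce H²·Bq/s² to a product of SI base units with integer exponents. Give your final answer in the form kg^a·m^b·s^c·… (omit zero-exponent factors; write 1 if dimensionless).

H = Wb/A (inductance = flux per current),
    = kg·m²·s⁻²·A⁻².
So H² = kg²·m⁴·s⁻⁴·A⁻⁴.
Bq = 1/s = s⁻¹ (activity is decays per second).
Combining: H²·Bq·s⁻² = (kg²·m⁴·s⁻⁴·A⁻⁴) · s⁻¹ · s⁻² = kg²·m⁴·s⁻⁷·A⁻⁴.

kg²·m⁴·s⁻⁷·A⁻⁴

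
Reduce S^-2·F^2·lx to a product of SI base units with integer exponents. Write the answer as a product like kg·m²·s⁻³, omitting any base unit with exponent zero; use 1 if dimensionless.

S = kg⁻¹·m⁻²·s³·A².
So S⁻² = kg²·m⁴·s⁻⁶·A⁻⁴.
F = kg⁻¹·m⁻²·s⁴·A².
So F² = kg⁻²·m⁻⁴·s⁸·A⁴.
lx = m⁻²·cd.
Combining: S⁻²·F²·lx = (kg²·m⁴·s⁻⁶·A⁻⁴) · (kg⁻²·m⁻⁴·s⁸·A⁴) · (m⁻²·cd) = m⁻²·s²·cd.

m⁻²·s²·cd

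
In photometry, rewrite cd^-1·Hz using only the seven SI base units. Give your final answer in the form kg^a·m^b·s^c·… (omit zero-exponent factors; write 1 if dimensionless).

Hz = s⁻¹.
Combining: cd⁻¹·Hz = cd⁻¹ · s⁻¹ = s⁻¹·cd⁻¹.

s⁻¹·cd⁻¹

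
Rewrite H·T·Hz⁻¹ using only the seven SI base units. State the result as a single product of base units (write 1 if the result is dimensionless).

kg²·m²·s⁻³·A⁻³

H = Wb/A (inductance = flux per current),
    = kg·m²·s⁻²·A⁻².
T = Wb/m² (flux density = flux per area),
    = kg·s⁻²·A⁻¹.
Hz = 1/s = s⁻¹ (frequency is cycles per second).
So Hz⁻¹ = s.
Combining: H·T·Hz⁻¹ = (kg·m²·s⁻²·A⁻²) · (kg·s⁻²·A⁻¹) · s = kg²·m²·s⁻³·A⁻³.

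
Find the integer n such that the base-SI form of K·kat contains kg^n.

kat = mol/s = s⁻¹·mol (catalytic activity).
Combining: K·kat = K · (s⁻¹·mol) = s⁻¹·K·mol.
The exponent of kg is 0.

0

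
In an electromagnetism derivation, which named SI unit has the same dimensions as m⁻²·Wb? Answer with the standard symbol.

Wb = kg·m²·s⁻²·A⁻¹.
Combining: m⁻²·Wb = m⁻² · (kg·m²·s⁻²·A⁻¹) = kg·s⁻²·A⁻¹.
kg·s⁻²·A⁻¹ is the base-SI form of the tesla.

T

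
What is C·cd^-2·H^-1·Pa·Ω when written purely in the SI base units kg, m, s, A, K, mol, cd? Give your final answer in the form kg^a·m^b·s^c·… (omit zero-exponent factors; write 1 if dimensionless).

kg·m⁻¹·s⁻²·A·cd⁻²

C = s·A.
H = kg·m²·s⁻²·A⁻².
So H⁻¹ = kg⁻¹·m⁻²·s²·A².
Pa = kg·m⁻¹·s⁻².
Ω = kg·m²·s⁻³·A⁻².
Combining: C·cd⁻²·H⁻¹·Pa·Ω = (s·A) · cd⁻² · (kg⁻¹·m⁻²·s²·A²) · (kg·m⁻¹·s⁻²) · (kg·m²·s⁻³·A⁻²) = kg·m⁻¹·s⁻²·A·cd⁻².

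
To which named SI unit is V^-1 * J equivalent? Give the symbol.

V = W/A (potential = power per current),
    = kg·m²·s⁻³·A⁻¹.
So V⁻¹ = kg⁻¹·m⁻²·s³·A.
J = N·m (work = force × distance),
    = kg·m²·s⁻².
Combining: V⁻¹·J = (kg⁻¹·m⁻²·s³·A) · (kg·m²·s⁻²) = s·A.
s·A is the base-SI form of the coulomb.

C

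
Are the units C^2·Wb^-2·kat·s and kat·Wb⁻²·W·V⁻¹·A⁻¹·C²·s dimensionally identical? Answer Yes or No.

Left side:
  C = s·A.
  So C² = s²·A².
  Wb = kg·m²·s⁻²·A⁻¹.
  So Wb⁻² = kg⁻²·m⁻⁴·s⁴·A².
  kat = s⁻¹·mol.
  Combining: C²·Wb⁻²·kat·s = (s²·A²) · (kg⁻²·m⁻⁴·s⁴·A²) · (s⁻¹·mol) · s = kg⁻²·m⁻⁴·s⁶·A⁴·mol.
Right side:
  kat = mol/s = s⁻¹·mol (catalytic activity).
  Wb = V·s (flux: a volt is a weber per second),
      = kg·m²·s⁻²·A⁻¹.
  So Wb⁻² = kg⁻²·m⁻⁴·s⁴·A².
  W = J/s (power = energy per time),
      = kg·m²·s⁻³.
  V = W/A (potential = power per current),
      = kg·m²·s⁻³·A⁻¹.
  So V⁻¹ = kg⁻¹·m⁻²·s³·A.
  C = A·s = s·A (charge = current × time).
  So C² = s²·A².
  Combining: kat·Wb⁻²·W·V⁻¹·A⁻¹·C²·s = (s⁻¹·mol) · (kg⁻²·m⁻⁴·s⁴·A²) · (kg·m²·s⁻³) · (kg⁻¹·m⁻²·s³·A) · A⁻¹ · (s²·A²) · s = kg⁻²·m⁻⁴·s⁶·A⁴·mol.
Both reduce to kg⁻²·m⁻⁴·s⁶·A⁴·mol.

Yes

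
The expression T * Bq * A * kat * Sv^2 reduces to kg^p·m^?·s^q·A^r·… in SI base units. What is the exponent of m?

T = kg·s⁻²·A⁻¹.
Bq = s⁻¹.
kat = s⁻¹·mol.
Sv = m²·s⁻².
So Sv² = m⁴·s⁻⁴.
Combining: T·Bq·A·kat·Sv² = (kg·s⁻²·A⁻¹) · s⁻¹ · A · (s⁻¹·mol) · (m⁴·s⁻⁴) = kg·m⁴·s⁻⁸·mol.
The exponent of m is 4.

4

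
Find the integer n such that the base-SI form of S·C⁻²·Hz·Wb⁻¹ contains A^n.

S = kg⁻¹·m⁻²·s³·A².
C = s·A.
So C⁻² = s⁻²·A⁻².
Hz = s⁻¹.
Wb = kg·m²·s⁻²·A⁻¹.
So Wb⁻¹ = kg⁻¹·m⁻²·s²·A.
Combining: S·C⁻²·Hz·Wb⁻¹ = (kg⁻¹·m⁻²·s³·A²) · (s⁻²·A⁻²) · s⁻¹ · (kg⁻¹·m⁻²·s²·A) = kg⁻²·m⁻⁴·s²·A.
The exponent of A is 1.

1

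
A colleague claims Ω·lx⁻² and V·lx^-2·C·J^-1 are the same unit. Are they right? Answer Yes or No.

Left side:
  Ω = V/A (resistance = voltage per current),
      = kg·m²·s⁻³·A⁻².
  lx = lm/m² (illuminance = luminous flux per area),
      = m⁻²·cd.
  So lx⁻² = m⁴·cd⁻².
  Combining: Ω·lx⁻² = (kg·m²·s⁻³·A⁻²) · (m⁴·cd⁻²) = kg·m⁶·s⁻³·A⁻²·cd⁻².
Right side:
  V = kg·m²·s⁻³·A⁻¹.
  lx = m⁻²·cd.
  So lx⁻² = m⁴·cd⁻².
  C = s·A.
  J = kg·m²·s⁻².
  So J⁻¹ = kg⁻¹·m⁻²·s².
  Combining: V·lx⁻²·C·J⁻¹ = (kg·m²·s⁻³·A⁻¹) · (m⁴·cd⁻²) · (s·A) · (kg⁻¹·m⁻²·s²) = m⁴·cd⁻².
Left is kg·m⁶·s⁻³·A⁻²·cd⁻²; right is m⁴·cd⁻² — different.

No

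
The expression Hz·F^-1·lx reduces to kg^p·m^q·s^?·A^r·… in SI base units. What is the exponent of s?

-5

Hz = s⁻¹.
F = kg⁻¹·m⁻²·s⁴·A².
So F⁻¹ = kg·m²·s⁻⁴·A⁻².
lx = m⁻²·cd.
Combining: Hz·F⁻¹·lx = s⁻¹ · (kg·m²·s⁻⁴·A⁻²) · (m⁻²·cd) = kg·s⁻⁵·A⁻²·cd.
The exponent of s is -5.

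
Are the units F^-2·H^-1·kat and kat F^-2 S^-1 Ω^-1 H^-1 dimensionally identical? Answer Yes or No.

Left side:
  F = kg⁻¹·m⁻²·s⁴·A².
  So F⁻² = kg²·m⁴·s⁻⁸·A⁻⁴.
  H = kg·m²·s⁻²·A⁻².
  So H⁻¹ = kg⁻¹·m⁻²·s²·A².
  kat = s⁻¹·mol.
  Combining: F⁻²·H⁻¹·kat = (kg²·m⁴·s⁻⁸·A⁻⁴) · (kg⁻¹·m⁻²·s²·A²) · (s⁻¹·mol) = kg·m²·s⁻⁷·A⁻²·mol.
Right side:
  kat = s⁻¹·mol.
  F = kg⁻¹·m⁻²·s⁴·A².
  So F⁻² = kg²·m⁴·s⁻⁸·A⁻⁴.
  S = kg⁻¹·m⁻²·s³·A².
  So S⁻¹ = kg·m²·s⁻³·A⁻².
  Ω = kg·m²·s⁻³·A⁻².
  So Ω⁻¹ = kg⁻¹·m⁻²·s³·A².
  H = kg·m²·s⁻²·A⁻².
  So H⁻¹ = kg⁻¹·m⁻²·s²·A².
  Combining: kat·F⁻²·S⁻¹·Ω⁻¹·H⁻¹ = (s⁻¹·mol) · (kg²·m⁴·s⁻⁸·A⁻⁴) · (kg·m²·s⁻³·A⁻²) · (kg⁻¹·m⁻²·s³·A²) · (kg⁻¹·m⁻²·s²·A²) = kg·m²·s⁻⁷·A⁻²·mol.
Both reduce to kg·m²·s⁻⁷·A⁻²·mol.

Yes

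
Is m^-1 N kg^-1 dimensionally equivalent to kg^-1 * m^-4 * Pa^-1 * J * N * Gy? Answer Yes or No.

Left side:
  N = kg·m/s² = kg·m·s⁻² (force = mass × acceleration).
  Combining: m⁻¹·N·kg⁻¹ = m⁻¹ · (kg·m·s⁻²) · kg⁻¹ = s⁻².
Right side:
  Pa = kg·m⁻¹·s⁻².
  So Pa⁻¹ = kg⁻¹·m·s².
  J = kg·m²·s⁻².
  N = kg·m·s⁻².
  Gy = m²·s⁻².
  Combining: kg⁻¹·m⁻⁴·Pa⁻¹·J·N·Gy = kg⁻¹ · m⁻⁴ · (kg⁻¹·m·s²) · (kg·m²·s⁻²) · (kg·m·s⁻²) · (m²·s⁻²) = m²·s⁻⁴.
Left is s⁻²; right is m²·s⁻⁴ — different.

No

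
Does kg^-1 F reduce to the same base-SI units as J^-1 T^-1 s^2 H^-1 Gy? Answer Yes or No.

Left side:
  F = C/V (capacitance = charge per voltage),
      = A·s/(kg·m²·s⁻³·A⁻¹) (substituting C and V),
      = kg⁻¹·m⁻²·s⁴·A².
  Combining: kg⁻¹·F = kg⁻¹ · (kg⁻¹·m⁻²·s⁴·A²) = kg⁻²·m⁻²·s⁴·A².
Right side:
  J = N·m (work = force × distance),
      = kg·m²·s⁻².
  So J⁻¹ = kg⁻¹·m⁻²·s².
  T = Wb/m² (flux density = flux per area),
      = kg·s⁻²·A⁻¹.
  So T⁻¹ = kg⁻¹·s²·A.
  H = Wb/A (inductance = flux per current),
      = kg·m²·s⁻²·A⁻².
  So H⁻¹ = kg⁻¹·m⁻²·s²·A².
  Gy = J/kg (absorbed dose = energy per mass),
      = m²·s⁻².
  Combining: J⁻¹·T⁻¹·s²·H⁻¹·Gy = (kg⁻¹·m⁻²·s²) · (kg⁻¹·s²·A) · s² · (kg⁻¹·m⁻²·s²·A²) · (m²·s⁻²) = kg⁻³·m⁻²·s⁶·A³.
Left is kg⁻²·m⁻²·s⁴·A²; right is kg⁻³·m⁻²·s⁶·A³ — different.

No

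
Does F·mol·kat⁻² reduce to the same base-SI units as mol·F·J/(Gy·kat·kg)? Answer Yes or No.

No

Left side:
  F = C/V (capacitance = charge per voltage),
      = A·s/(kg·m²·s⁻³·A⁻¹) (substituting C and V),
      = kg⁻¹·m⁻²·s⁴·A².
  kat = mol/s = s⁻¹·mol (catalytic activity).
  So kat⁻² = s²·mol⁻².
  Combining: F·mol·kat⁻² = (kg⁻¹·m⁻²·s⁴·A²) · mol · (s²·mol⁻²) = kg⁻¹·m⁻²·s⁶·A²·mol⁻¹.
Right side:
  Gy = J/kg (absorbed dose = energy per mass),
      = m²·s⁻².
  So Gy⁻¹ = m⁻²·s².
  kat = mol/s = s⁻¹·mol (catalytic activity).
  So kat⁻¹ = s·mol⁻¹.
  F = C/V (capacitance = charge per voltage),
      = A·s/(kg·m²·s⁻³·A⁻¹) (substituting C and V),
      = kg⁻¹·m⁻²·s⁴·A².
  J = N·m (work = force × distance),
      = kg·m²·s⁻².
  Combining: Gy⁻¹·kat⁻¹·kg⁻¹·mol·F·J = (m⁻²·s²) · (s·mol⁻¹) · kg⁻¹ · mol · (kg⁻¹·m⁻²·s⁴·A²) · (kg·m²·s⁻²) = kg⁻¹·m⁻²·s⁵·A².
Left is kg⁻¹·m⁻²·s⁶·A²·mol⁻¹; right is kg⁻¹·m⁻²·s⁵·A² — different.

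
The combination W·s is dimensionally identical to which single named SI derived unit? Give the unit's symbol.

J

W = J/s (power = energy per time),
    = kg·m²·s⁻³.
Combining: W·s = (kg·m²·s⁻³) · s = kg·m²·s⁻².
kg·m²·s⁻² is the base-SI form of the joule.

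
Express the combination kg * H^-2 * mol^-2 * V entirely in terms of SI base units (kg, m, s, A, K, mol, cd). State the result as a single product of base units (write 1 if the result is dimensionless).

m⁻²·s·A³·mol⁻²

H = kg·m²·s⁻²·A⁻².
So H⁻² = kg⁻²·m⁻⁴·s⁴·A⁴.
V = kg·m²·s⁻³·A⁻¹.
Combining: kg·H⁻²·mol⁻²·V = kg · (kg⁻²·m⁻⁴·s⁴·A⁴) · mol⁻² · (kg·m²·s⁻³·A⁻¹) = m⁻²·s·A³·mol⁻².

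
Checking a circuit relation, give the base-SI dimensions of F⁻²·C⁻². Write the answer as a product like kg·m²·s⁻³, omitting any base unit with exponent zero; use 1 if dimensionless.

F = kg⁻¹·m⁻²·s⁴·A².
So F⁻² = kg²·m⁴·s⁻⁸·A⁻⁴.
C = s·A.
So C⁻² = s⁻²·A⁻².
Combining: F⁻²·C⁻² = (kg²·m⁴·s⁻⁸·A⁻⁴) · (s⁻²·A⁻²) = kg²·m⁴·s⁻¹⁰·A⁻⁶.

kg²·m⁴·s⁻¹⁰·A⁻⁶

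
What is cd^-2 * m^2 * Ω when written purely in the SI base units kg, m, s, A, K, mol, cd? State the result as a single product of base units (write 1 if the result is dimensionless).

Ω = V/A (resistance = voltage per current),
    = kg·m²·s⁻³·A⁻².
Combining: cd⁻²·m²·Ω = cd⁻² · m² · (kg·m²·s⁻³·A⁻²) = kg·m⁴·s⁻³·A⁻²·cd⁻².

kg·m⁴·s⁻³·A⁻²·cd⁻²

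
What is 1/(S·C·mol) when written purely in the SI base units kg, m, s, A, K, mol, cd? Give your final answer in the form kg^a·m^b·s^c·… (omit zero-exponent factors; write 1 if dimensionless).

kg·m²·s⁻⁴·A⁻³·mol⁻¹

S = kg⁻¹·m⁻²·s³·A².
So S⁻¹ = kg·m²·s⁻³·A⁻².
C = s·A.
So C⁻¹ = s⁻¹·A⁻¹.
Combining: S⁻¹·C⁻¹·mol⁻¹ = (kg·m²·s⁻³·A⁻²) · (s⁻¹·A⁻¹) · mol⁻¹ = kg·m²·s⁻⁴·A⁻³·mol⁻¹.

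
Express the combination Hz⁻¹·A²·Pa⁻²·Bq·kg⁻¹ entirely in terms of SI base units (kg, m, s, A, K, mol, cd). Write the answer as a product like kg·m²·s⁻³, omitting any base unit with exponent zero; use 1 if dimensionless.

Hz = s⁻¹.
So Hz⁻¹ = s.
Pa = kg·m⁻¹·s⁻².
So Pa⁻² = kg⁻²·m²·s⁴.
Bq = s⁻¹.
Combining: Hz⁻¹·A²·Pa⁻²·Bq·kg⁻¹ = s · A² · (kg⁻²·m²·s⁴) · s⁻¹ · kg⁻¹ = kg⁻³·m²·s⁴·A².

kg⁻³·m²·s⁴·A²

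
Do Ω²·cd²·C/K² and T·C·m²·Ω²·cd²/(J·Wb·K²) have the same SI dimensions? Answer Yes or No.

Left side:
  Ω = V/A (resistance = voltage per current),
      = kg·m²·s⁻³·A⁻².
  So Ω² = kg²·m⁴·s⁻⁶·A⁻⁴.
  C = A·s = s·A (charge = current × time).
  Combining: Ω²·cd²·K⁻²·C = (kg²·m⁴·s⁻⁶·A⁻⁴) · cd² · K⁻² · (s·A) = kg²·m⁴·s⁻⁵·A⁻³·K⁻²·cd².
Right side:
  J = kg·m²·s⁻².
  So J⁻¹ = kg⁻¹·m⁻²·s².
  T = kg·s⁻²·A⁻¹.
  C = s·A.
  Ω = kg·m²·s⁻³·A⁻².
  So Ω² = kg²·m⁴·s⁻⁶·A⁻⁴.
  Wb = kg·m²·s⁻²·A⁻¹.
  So Wb⁻¹ = kg⁻¹·m⁻²·s²·A.
  Combining: J⁻¹·T·C·m²·Ω²·cd²·Wb⁻¹·K⁻² = (kg⁻¹·m⁻²·s²) · (kg·s⁻²·A⁻¹) · (s·A) · m² · (kg²·m⁴·s⁻⁶·A⁻⁴) · cd² · (kg⁻¹·m⁻²·s²·A) · K⁻² = kg·m²·s⁻³·A⁻³·K⁻²·cd².
Left is kg²·m⁴·s⁻⁵·A⁻³·K⁻²·cd²; right is kg·m²·s⁻³·A⁻³·K⁻²·cd² — different.

No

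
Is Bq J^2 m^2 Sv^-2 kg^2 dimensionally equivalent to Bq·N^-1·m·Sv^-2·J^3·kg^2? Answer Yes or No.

Left side:
  Bq = 1/s = s⁻¹ (activity is decays per second).
  J = N·m (work = force × distance),
      = kg·m²·s⁻².
  So J² = kg²·m⁴·s⁻⁴.
  Sv = J/kg (equivalent dose = energy per mass),
      = m²·s⁻².
  So Sv⁻² = m⁻⁴·s⁴.
  Combining: Bq·J²·m²·Sv⁻²·kg² = s⁻¹ · (kg²·m⁴·s⁻⁴) · m² · (m⁻⁴·s⁴) · kg² = kg⁴·m²·s⁻¹.
Right side:
  Bq = 1/s = s⁻¹ (activity is decays per second).
  N = kg·m/s² = kg·m·s⁻² (force = mass × acceleration).
  So N⁻¹ = kg⁻¹·m⁻¹·s².
  Sv = J/kg (equivalent dose = energy per mass),
      = m²·s⁻².
  So Sv⁻² = m⁻⁴·s⁴.
  J = N·m (work = force × distance),
      = kg·m²·s⁻².
  So J³ = kg³·m⁶·s⁻⁶.
  Combining: Bq·N⁻¹·m·Sv⁻²·J³·kg² = s⁻¹ · (kg⁻¹·m⁻¹·s²) · m · (m⁻⁴·s⁴) · (kg³·m⁶·s⁻⁶) · kg² = kg⁴·m²·s⁻¹.
Both reduce to kg⁴·m²·s⁻¹.

Yes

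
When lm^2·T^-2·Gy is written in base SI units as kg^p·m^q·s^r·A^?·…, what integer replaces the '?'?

2

lm = cd.
So lm² = cd².
T = kg·s⁻²·A⁻¹.
So T⁻² = kg⁻²·s⁴·A².
Gy = m²·s⁻².
Combining: lm²·T⁻²·Gy = cd² · (kg⁻²·s⁴·A²) · (m²·s⁻²) = kg⁻²·m²·s²·A²·cd².
The exponent of A is 2.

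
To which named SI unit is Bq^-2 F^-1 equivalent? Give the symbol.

Bq = 1/s = s⁻¹ (activity is decays per second).
So Bq⁻² = s².
F = C/V (capacitance = charge per voltage),
    = A·s/(kg·m²·s⁻³·A⁻¹) (substituting C and V),
    = kg⁻¹·m⁻²·s⁴·A².
So F⁻¹ = kg·m²·s⁻⁴·A⁻².
Combining: Bq⁻²·F⁻¹ = s² · (kg·m²·s⁻⁴·A⁻²) = kg·m²·s⁻²·A⁻².
kg·m²·s⁻²·A⁻² is the base-SI form of the henry.

H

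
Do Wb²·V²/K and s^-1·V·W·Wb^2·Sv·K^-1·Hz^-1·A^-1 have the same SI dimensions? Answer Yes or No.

Left side:
  Wb = V·s (flux: a volt is a weber per second),
      = kg·m²·s⁻²·A⁻¹.
  So Wb² = kg²·m⁴·s⁻⁴·A⁻².
  V = W/A (potential = power per current),
      = kg·m²·s⁻³·A⁻¹.
  So V² = kg²·m⁴·s⁻⁶·A⁻².
  Combining: K⁻¹·Wb²·V² = K⁻¹ · (kg²·m⁴·s⁻⁴·A⁻²) · (kg²·m⁴·s⁻⁶·A⁻²) = kg⁴·m⁸·s⁻¹⁰·A⁻⁴·K⁻¹.
Right side:
  V = W/A (potential = power per current),
      = kg·m²·s⁻³·A⁻¹.
  W = J/s (power = energy per time),
      = kg·m²·s⁻³.
  Wb = V·s (flux: a volt is a weber per second),
      = kg·m²·s⁻²·A⁻¹.
  So Wb² = kg²·m⁴·s⁻⁴·A⁻².
  Sv = J/kg (equivalent dose = energy per mass),
      = m²·s⁻².
  Hz = 1/s = s⁻¹ (frequency is cycles per second).
  So Hz⁻¹ = s.
  Combining: s⁻¹·V·W·Wb²·Sv·K⁻¹·Hz⁻¹·A⁻¹ = s⁻¹ · (kg·m²·s⁻³·A⁻¹) · (kg·m²·s⁻³) · (kg²·m⁴·s⁻⁴·A⁻²) · (m²·s⁻²) · K⁻¹ · s · A⁻¹ = kg⁴·m¹⁰·s⁻¹²·A⁻⁴·K⁻¹.
Left is kg⁴·m⁸·s⁻¹⁰·A⁻⁴·K⁻¹; right is kg⁴·m¹⁰·s⁻¹²·A⁻⁴·K⁻¹ — different.

No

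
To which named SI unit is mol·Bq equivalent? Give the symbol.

kat

Bq = 1/s = s⁻¹ (activity is decays per second).
Combining: mol·Bq = mol · s⁻¹ = s⁻¹·mol.
s⁻¹·mol is the base-SI form of the katal.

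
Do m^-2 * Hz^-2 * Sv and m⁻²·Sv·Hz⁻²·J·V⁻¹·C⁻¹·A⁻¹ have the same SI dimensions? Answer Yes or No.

No

Left side:
  Hz = 1/s = s⁻¹ (frequency is cycles per second).
  So Hz⁻² = s².
  Sv = J/kg (equivalent dose = energy per mass),
      = m²·s⁻².
  Combining: m⁻²·Hz⁻²·Sv = m⁻² · s² · (m²·s⁻²) = 1.
Right side:
  Sv = J/kg (equivalent dose = energy per mass),
      = m²·s⁻².
  Hz = 1/s = s⁻¹ (frequency is cycles per second).
  So Hz⁻² = s².
  J = N·m (work = force × distance),
      = kg·m²·s⁻².
  V = W/A (potential = power per current),
      = kg·m²·s⁻³·A⁻¹.
  So V⁻¹ = kg⁻¹·m⁻²·s³·A.
  C = A·s = s·A (charge = current × time).
  So C⁻¹ = s⁻¹·A⁻¹.
  Combining: m⁻²·Sv·Hz⁻²·J·V⁻¹·C⁻¹·A⁻¹ = m⁻² · (m²·s⁻²) · s² · (kg·m²·s⁻²) · (kg⁻¹·m⁻²·s³·A) · (s⁻¹·A⁻¹) · A⁻¹ = A⁻¹.
Left is 1; right is A⁻¹ — different.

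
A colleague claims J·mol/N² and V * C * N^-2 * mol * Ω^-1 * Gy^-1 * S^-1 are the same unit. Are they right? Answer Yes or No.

Left side:
  J = N·m (work = force × distance),
      = kg·m²·s⁻².
  N = kg·m/s² = kg·m·s⁻² (force = mass × acceleration).
  So N⁻² = kg⁻²·m⁻²·s⁴.
  Combining: J·mol·N⁻² = (kg·m²·s⁻²) · mol · (kg⁻²·m⁻²·s⁴) = kg⁻¹·s²·mol.
Right side:
  V = kg·m²·s⁻³·A⁻¹.
  C = s·A.
  N = kg·m·s⁻².
  So N⁻² = kg⁻²·m⁻²·s⁴.
  Ω = kg·m²·s⁻³·A⁻².
  So Ω⁻¹ = kg⁻¹·m⁻²·s³·A².
  Gy = m²·s⁻².
  So Gy⁻¹ = m⁻²·s².
  S = kg⁻¹·m⁻²·s³·A².
  So S⁻¹ = kg·m²·s⁻³·A⁻².
  Combining: V·C·N⁻²·mol·Ω⁻¹·Gy⁻¹·S⁻¹ = (kg·m²·s⁻³·A⁻¹) · (s·A) · (kg⁻²·m⁻²·s⁴) · mol · (kg⁻¹·m⁻²·s³·A²) · (m⁻²·s²) · (kg·m²·s⁻³·A⁻²) = kg⁻¹·m⁻²·s⁴·mol.
Left is kg⁻¹·s²·mol; right is kg⁻¹·m⁻²·s⁴·mol — different.

No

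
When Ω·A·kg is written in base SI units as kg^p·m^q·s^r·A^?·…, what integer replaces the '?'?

Ω = kg·m²·s⁻³·A⁻².
Combining: Ω·A·kg = (kg·m²·s⁻³·A⁻²) · A · kg = kg²·m²·s⁻³·A⁻¹.
The exponent of A is -1.

-1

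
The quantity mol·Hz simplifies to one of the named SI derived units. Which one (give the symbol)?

kat

Hz = s⁻¹.
Combining: mol·Hz = mol · s⁻¹ = s⁻¹·mol.
s⁻¹·mol is the base-SI form of the katal.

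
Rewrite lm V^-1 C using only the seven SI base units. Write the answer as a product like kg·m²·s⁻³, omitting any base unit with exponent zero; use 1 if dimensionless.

lm = cd·sr = cd (luminous flux; sr is dimensionless).
V = W/A (potential = power per current),
    = kg·m²·s⁻³·A⁻¹.
So V⁻¹ = kg⁻¹·m⁻²·s³·A.
C = A·s = s·A (charge = current × time).
Combining: lm·V⁻¹·C = cd · (kg⁻¹·m⁻²·s³·A) · (s·A) = kg⁻¹·m⁻²·s⁴·A²·cd.

kg⁻¹·m⁻²·s⁴·A²·cd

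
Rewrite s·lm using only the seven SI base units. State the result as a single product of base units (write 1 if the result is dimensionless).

s·cd

lm = cd·sr = cd (luminous flux; sr is dimensionless).
Combining: s·lm = s · cd = s·cd.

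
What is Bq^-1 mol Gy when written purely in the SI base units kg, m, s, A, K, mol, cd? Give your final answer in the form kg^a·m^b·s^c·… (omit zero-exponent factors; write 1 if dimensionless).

Bq = 1/s = s⁻¹ (activity is decays per second).
So Bq⁻¹ = s.
Gy = J/kg (absorbed dose = energy per mass),
    = m²·s⁻².
Combining: Bq⁻¹·mol·Gy = s · mol · (m²·s⁻²) = m²·s⁻¹·mol.

m²·s⁻¹·mol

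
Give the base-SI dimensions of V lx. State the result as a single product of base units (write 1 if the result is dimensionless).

V = W/A (potential = power per current),
    = kg·m²·s⁻³·A⁻¹.
lx = lm/m² (illuminance = luminous flux per area),
    = m⁻²·cd.
Combining: V·lx = (kg·m²·s⁻³·A⁻¹) · (m⁻²·cd) = kg·s⁻³·A⁻¹·cd.

kg·s⁻³·A⁻¹·cd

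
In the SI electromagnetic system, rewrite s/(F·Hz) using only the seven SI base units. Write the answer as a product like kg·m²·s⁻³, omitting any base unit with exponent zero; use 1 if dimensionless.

F = kg⁻¹·m⁻²·s⁴·A².
So F⁻¹ = kg·m²·s⁻⁴·A⁻².
Hz = s⁻¹.
So Hz⁻¹ = s.
Combining: s·F⁻¹·Hz⁻¹ = s · (kg·m²·s⁻⁴·A⁻²) · s = kg·m²·s⁻²·A⁻².

kg·m²·s⁻²·A⁻²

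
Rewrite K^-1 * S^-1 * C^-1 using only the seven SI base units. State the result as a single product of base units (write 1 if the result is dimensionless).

kg·m²·s⁻⁴·A⁻³·K⁻¹

S = 1/Ω (conductance is reciprocal resistance),
    = kg⁻¹·m⁻²·s³·A².
So S⁻¹ = kg·m²·s⁻³·A⁻².
C = A·s = s·A (charge = current × time).
So C⁻¹ = s⁻¹·A⁻¹.
Combining: K⁻¹·S⁻¹·C⁻¹ = K⁻¹ · (kg·m²·s⁻³·A⁻²) · (s⁻¹·A⁻¹) = kg·m²·s⁻⁴·A⁻³·K⁻¹.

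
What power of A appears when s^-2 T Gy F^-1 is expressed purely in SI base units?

T = kg·s⁻²·A⁻¹.
Gy = m²·s⁻².
F = kg⁻¹·m⁻²·s⁴·A².
So F⁻¹ = kg·m²·s⁻⁴·A⁻².
Combining: s⁻²·T·Gy·F⁻¹ = s⁻² · (kg·s⁻²·A⁻¹) · (m²·s⁻²) · (kg·m²·s⁻⁴·A⁻²) = kg²·m⁴·s⁻¹⁰·A⁻³.
The exponent of A is -3.

-3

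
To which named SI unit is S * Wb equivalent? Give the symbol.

S = 1/Ω (conductance is reciprocal resistance),
    = kg⁻¹·m⁻²·s³·A².
Wb = V·s (flux: a volt is a weber per second),
    = kg·m²·s⁻²·A⁻¹.
Combining: S·Wb = (kg⁻¹·m⁻²·s³·A²) · (kg·m²·s⁻²·A⁻¹) = s·A.
s·A is the base-SI form of the coulomb.

C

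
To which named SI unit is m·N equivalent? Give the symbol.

J

N = kg·m·s⁻².
Combining: m·N = m · (kg·m·s⁻²) = kg·m²·s⁻².
kg·m²·s⁻² is the base-SI form of the joule.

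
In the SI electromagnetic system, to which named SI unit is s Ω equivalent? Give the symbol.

H

Ω = kg·m²·s⁻³·A⁻².
Combining: s·Ω = s · (kg·m²·s⁻³·A⁻²) = kg·m²·s⁻²·A⁻².
kg·m²·s⁻²·A⁻² is the base-SI form of the henry.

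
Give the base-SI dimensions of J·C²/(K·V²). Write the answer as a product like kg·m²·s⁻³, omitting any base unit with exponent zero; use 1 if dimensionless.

J = N·m (work = force × distance),
    = kg·m²·s⁻².
C = A·s = s·A (charge = current × time).
So C² = s²·A².
V = W/A (potential = power per current),
    = kg·m²·s⁻³·A⁻¹.
So V⁻² = kg⁻²·m⁻⁴·s⁶·A².
Combining: J·C²·K⁻¹·V⁻² = (kg·m²·s⁻²) · (s²·A²) · K⁻¹ · (kg⁻²·m⁻⁴·s⁶·A²) = kg⁻¹·m⁻²·s⁶·A⁴·K⁻¹.

kg⁻¹·m⁻²·s⁶·A⁴·K⁻¹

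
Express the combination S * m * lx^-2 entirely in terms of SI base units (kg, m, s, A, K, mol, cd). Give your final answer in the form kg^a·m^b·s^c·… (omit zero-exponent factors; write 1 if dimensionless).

kg⁻¹·m³·s³·A²·cd⁻²

S = 1/Ω (conductance is reciprocal resistance),
    = kg⁻¹·m⁻²·s³·A².
lx = lm/m² (illuminance = luminous flux per area),
    = m⁻²·cd.
So lx⁻² = m⁴·cd⁻².
Combining: S·m·lx⁻² = (kg⁻¹·m⁻²·s³·A²) · m · (m⁴·cd⁻²) = kg⁻¹·m³·s³·A²·cd⁻².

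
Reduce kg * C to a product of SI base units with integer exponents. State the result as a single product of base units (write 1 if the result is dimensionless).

kg·s·A

C = s·A.
Combining: kg·C = kg · (s·A) = kg·s·A.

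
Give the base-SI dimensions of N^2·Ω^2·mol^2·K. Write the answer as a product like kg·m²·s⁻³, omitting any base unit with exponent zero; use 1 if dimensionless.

kg⁴·m⁶·s⁻¹⁰·A⁻⁴·K·mol²

N = kg·m·s⁻².
So N² = kg²·m²·s⁻⁴.
Ω = kg·m²·s⁻³·A⁻².
So Ω² = kg²·m⁴·s⁻⁶·A⁻⁴.
Combining: N²·Ω²·mol²·K = (kg²·m²·s⁻⁴) · (kg²·m⁴·s⁻⁶·A⁻⁴) · mol² · K = kg⁴·m⁶·s⁻¹⁰·A⁻⁴·K·mol².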